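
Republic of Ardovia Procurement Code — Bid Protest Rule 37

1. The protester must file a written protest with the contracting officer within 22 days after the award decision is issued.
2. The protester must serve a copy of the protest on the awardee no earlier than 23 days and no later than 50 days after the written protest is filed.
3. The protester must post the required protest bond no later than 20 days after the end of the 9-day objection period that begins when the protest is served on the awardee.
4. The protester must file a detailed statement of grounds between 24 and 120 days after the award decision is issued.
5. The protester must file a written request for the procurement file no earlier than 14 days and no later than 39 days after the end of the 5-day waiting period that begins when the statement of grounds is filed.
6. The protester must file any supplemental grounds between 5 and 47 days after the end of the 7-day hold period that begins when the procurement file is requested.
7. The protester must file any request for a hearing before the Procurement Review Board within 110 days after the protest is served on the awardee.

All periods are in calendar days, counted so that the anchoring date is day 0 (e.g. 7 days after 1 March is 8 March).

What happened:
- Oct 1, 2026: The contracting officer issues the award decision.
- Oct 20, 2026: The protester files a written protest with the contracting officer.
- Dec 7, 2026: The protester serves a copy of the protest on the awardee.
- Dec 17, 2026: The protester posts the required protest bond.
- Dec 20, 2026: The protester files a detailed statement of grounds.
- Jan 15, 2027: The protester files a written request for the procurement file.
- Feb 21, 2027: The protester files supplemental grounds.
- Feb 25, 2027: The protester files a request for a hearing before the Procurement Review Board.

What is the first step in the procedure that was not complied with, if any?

Step 1: 22 days after Oct 1, 2026 (when the award decision is issued) is Oct 23, 2026; Oct 20, 2026 is within that limit.
Step 2: the window is 23–50 days after Oct 20, 2026 (when the written protest is filed), so Nov 12, 2026 through Dec 9, 2026; Dec 7, 2026 falls inside that range.
Step 3: 20 days after Dec 16, 2026 (end of the 9-day objection period, which began when the protest is served on the awardee on Dec 7, 2026) is Jan 5, 2027; done Dec 17, 2026 — timely.
Step 4: the window is 24–120 days after Oct 1, 2026 (when the award decision is issued), so Oct 25, 2026 through Jan 29, 2027; done Dec 20, 2026 — within the window.
Step 5: the window is 14–39 days after Dec 25, 2026 (end of the 5-day waiting period, which began when the statement of grounds is filed on Dec 20, 2026), so Jan 8, 2027 through Feb 2, 2027; done Jan 15, 2027 — within the window.
Step 6: the window is 5–47 days after Jan 22, 2027 (end of the 7-day hold period, which began when the procurement file is requested on Jan 15, 2027), so Jan 27, 2027 through Mar 10, 2027; Feb 21, 2027 falls inside that range.
Step 7: 110 days after Dec 7, 2026 (when the protest is served on the awardee) is Mar 27, 2027; done Feb 25, 2027 — timely.

None — every step was satisfied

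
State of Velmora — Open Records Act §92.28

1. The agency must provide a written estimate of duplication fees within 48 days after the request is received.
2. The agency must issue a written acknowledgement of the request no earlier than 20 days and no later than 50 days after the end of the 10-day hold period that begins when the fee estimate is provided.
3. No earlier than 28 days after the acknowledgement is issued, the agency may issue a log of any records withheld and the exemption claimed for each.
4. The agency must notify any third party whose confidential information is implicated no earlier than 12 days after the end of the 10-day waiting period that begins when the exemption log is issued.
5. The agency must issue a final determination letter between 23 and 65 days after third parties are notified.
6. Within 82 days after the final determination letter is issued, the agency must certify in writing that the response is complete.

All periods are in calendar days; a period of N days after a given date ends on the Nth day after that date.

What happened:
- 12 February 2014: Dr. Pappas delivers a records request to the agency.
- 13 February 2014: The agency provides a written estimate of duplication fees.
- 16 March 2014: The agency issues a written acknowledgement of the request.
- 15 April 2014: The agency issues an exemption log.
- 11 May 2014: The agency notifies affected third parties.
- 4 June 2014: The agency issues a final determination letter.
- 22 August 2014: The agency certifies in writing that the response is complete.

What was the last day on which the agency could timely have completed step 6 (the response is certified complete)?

25 August 2014

Step 6 runs from 4 June 2014, when the final determination letter is issued. 82 days after 4 June 2014 is 25 August 2014.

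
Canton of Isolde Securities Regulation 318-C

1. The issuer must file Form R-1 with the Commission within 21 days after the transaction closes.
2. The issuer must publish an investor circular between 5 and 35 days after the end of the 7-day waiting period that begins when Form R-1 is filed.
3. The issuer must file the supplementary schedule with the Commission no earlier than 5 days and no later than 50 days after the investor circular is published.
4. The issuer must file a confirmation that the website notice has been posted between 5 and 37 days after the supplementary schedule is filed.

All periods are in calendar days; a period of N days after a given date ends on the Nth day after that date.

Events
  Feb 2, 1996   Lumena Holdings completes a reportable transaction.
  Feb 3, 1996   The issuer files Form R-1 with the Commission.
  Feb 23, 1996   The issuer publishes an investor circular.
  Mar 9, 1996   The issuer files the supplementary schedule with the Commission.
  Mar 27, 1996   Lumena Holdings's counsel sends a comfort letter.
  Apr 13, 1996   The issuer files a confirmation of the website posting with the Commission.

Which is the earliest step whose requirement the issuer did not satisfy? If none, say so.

Step 1 — counting 21 days from Feb 2, 1996 (when the transaction closes) gives a deadline of Feb 23, 1996; done Feb 3, 1996 — timely.
Step 2 — 5 and 35 days from Feb 10, 1996 (end of the 7-day waiting period, which began when Form R-1 is filed on Feb 3, 1996) are Feb 15, 1996 and Mar 16, 1996 respectively; Feb 23, 1996 falls inside that range.
Step 3 — 5 and 50 days from Feb 23, 1996 (when the investor circular is published) are Feb 28, 1996 and Apr 13, 1996 respectively; Mar 9, 1996 falls inside that range.
Step 4 — 5 and 37 days from Mar 9, 1996 (when the supplementary schedule is filed) are Mar 14, 1996 and Apr 15, 1996 respectively; done Apr 13, 1996, which is between those dates.

None — every step was satisfied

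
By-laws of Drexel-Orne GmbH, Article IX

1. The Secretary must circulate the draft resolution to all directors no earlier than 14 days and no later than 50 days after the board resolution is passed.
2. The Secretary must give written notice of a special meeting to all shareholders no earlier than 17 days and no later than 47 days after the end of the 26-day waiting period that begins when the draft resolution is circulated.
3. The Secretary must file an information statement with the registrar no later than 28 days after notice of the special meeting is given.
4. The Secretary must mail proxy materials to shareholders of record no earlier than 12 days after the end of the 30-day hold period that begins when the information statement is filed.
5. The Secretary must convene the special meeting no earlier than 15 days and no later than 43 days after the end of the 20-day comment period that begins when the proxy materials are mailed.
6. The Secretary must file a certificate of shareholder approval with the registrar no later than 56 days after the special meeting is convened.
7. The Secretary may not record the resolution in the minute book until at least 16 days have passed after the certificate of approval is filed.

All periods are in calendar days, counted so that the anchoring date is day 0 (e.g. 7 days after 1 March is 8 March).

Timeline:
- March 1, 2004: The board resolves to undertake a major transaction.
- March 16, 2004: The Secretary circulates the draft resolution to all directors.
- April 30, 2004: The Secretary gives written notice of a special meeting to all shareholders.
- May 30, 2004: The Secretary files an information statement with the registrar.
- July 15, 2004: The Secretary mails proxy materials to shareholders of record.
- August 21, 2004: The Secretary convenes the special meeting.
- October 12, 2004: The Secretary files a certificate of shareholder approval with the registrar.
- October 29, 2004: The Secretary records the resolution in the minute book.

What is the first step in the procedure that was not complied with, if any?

Step 3

(1) the permitted window runs from March 1, 2004 + 14 = March 15, 2004 to March 1, 2004 + 50 = April 20, 2004; done March 16, 2004, which is between those dates.
(2) the permitted window runs from April 11, 2004 + 17 = April 28, 2004 to April 11, 2004 + 47 = May 28, 2004; done April 30, 2004 — within the window.
(3) due by April 30, 2004 + 28 days = May 28, 2004; May 30, 2004 misses that deadline by 2 days.
The procedure was therefore not followed at step 3.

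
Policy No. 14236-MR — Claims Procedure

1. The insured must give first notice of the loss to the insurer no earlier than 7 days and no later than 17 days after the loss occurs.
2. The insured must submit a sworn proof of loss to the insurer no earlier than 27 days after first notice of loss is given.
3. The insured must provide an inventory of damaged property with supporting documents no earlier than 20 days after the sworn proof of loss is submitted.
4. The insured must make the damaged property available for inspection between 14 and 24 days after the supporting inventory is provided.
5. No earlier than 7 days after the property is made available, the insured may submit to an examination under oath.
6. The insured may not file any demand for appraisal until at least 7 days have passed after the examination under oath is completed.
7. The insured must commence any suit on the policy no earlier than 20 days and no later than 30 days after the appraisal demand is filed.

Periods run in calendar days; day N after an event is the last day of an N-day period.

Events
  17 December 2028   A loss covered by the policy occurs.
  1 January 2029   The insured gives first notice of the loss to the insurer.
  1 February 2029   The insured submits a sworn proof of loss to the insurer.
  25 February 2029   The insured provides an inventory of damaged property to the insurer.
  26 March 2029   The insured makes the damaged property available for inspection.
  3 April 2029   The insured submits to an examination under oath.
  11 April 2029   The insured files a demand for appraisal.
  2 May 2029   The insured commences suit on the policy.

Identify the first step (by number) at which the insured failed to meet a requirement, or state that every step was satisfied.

Step 4

(1) the permitted window runs from 17 December 2028 + 7 = 24 December 2028 to 17 December 2028 + 17 = 3 January 2029; 1 January 2029 falls inside that range.
(2) permitted from 1 January 2029 + 27 days = 28 January 2029 onward; done 1 February 2029 — permitted.
(3) permitted from 1 February 2029 + 20 days = 21 February 2029 onward; done 25 February 2029, after the minimum wait.
(4) the permitted window runs from 25 February 2029 + 14 = 11 March 2029 to 25 February 2029 + 24 = 21 March 2029; 26 March 2029 is 5 days past the end of the window.
The analysis stops there.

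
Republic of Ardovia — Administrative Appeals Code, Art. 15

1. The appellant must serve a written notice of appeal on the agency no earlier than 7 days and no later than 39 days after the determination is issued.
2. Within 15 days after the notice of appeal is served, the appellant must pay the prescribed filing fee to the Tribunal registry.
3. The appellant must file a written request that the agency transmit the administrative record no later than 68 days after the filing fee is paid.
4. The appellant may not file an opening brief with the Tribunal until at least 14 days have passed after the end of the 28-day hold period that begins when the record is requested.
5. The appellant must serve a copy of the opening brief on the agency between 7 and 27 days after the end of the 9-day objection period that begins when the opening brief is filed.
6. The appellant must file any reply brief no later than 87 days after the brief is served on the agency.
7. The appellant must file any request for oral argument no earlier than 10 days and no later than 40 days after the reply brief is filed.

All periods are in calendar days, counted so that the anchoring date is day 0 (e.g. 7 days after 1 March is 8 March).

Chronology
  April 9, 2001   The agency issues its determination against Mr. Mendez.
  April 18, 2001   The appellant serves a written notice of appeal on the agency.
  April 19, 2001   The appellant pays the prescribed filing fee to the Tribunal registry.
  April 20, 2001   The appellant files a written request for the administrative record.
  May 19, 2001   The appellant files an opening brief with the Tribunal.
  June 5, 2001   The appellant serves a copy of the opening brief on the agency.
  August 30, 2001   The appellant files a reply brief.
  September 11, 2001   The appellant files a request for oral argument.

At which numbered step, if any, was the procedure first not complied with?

Step 4

Step 1 — 7 and 39 days from April 9, 2001 (when the determination is issued) are April 16, 2001 and May 18, 2001 respectively; April 18, 2001 falls inside that range.
Step 2 — counting 15 days from April 18, 2001 (when the notice of appeal is served) gives a deadline of May 3, 2001; completed April 19, 2001, before the deadline.
Step 3 — counting 68 days from April 19, 2001 (when the filing fee is paid) gives a deadline of June 26, 2001; completed April 20, 2001, before the deadline.
Step 4 — must wait 14 days from May 18, 2001 (end of the 28-day hold period, which began when the record is requested on April 20, 2001), so not before June 1, 2001; done May 19, 2001 — 13 days too early.
No need to go further; step 4 was not satisfied.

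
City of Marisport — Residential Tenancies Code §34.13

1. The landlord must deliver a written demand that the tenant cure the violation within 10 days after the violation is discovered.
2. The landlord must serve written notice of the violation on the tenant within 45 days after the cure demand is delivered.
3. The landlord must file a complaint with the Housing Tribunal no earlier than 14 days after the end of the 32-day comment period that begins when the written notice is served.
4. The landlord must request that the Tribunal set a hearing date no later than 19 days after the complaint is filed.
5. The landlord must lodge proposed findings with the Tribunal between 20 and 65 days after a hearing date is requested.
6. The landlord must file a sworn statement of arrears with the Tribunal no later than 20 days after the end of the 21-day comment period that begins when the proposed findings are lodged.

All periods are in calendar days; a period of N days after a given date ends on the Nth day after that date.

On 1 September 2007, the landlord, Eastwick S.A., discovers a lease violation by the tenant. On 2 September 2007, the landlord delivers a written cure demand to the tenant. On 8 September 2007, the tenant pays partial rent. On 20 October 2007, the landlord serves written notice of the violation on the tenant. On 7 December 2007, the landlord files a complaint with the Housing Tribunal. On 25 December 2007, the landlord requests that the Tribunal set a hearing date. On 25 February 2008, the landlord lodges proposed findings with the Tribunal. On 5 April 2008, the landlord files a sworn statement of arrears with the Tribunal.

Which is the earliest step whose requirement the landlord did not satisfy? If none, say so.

Step 1 — counting 10 days from 1 September 2007 (when the violation is discovered) gives a deadline of 11 September 2007; done 2 September 2007 — timely.
Step 2 — counting 45 days from 2 September 2007 (when the cure demand is delivered) gives a deadline of 17 October 2007; 20 October 2007 misses that deadline by 3 days.

Step 2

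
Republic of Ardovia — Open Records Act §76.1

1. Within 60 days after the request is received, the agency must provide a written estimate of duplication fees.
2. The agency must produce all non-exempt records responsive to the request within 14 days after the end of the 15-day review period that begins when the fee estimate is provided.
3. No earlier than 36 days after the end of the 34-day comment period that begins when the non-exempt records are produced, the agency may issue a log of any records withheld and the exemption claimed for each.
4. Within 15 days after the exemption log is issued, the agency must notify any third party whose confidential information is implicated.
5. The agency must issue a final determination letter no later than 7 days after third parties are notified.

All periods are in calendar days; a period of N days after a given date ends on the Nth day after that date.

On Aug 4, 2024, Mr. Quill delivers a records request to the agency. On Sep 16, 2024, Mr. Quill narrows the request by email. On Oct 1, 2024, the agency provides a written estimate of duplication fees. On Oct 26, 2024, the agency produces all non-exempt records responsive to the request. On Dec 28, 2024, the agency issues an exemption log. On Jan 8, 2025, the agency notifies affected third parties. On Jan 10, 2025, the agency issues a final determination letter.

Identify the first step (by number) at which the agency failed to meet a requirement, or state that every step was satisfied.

Step 1: 60 days after Aug 4, 2024 (when the request is received) is Oct 3, 2024; done Oct 1, 2024 — timely.
Step 2: 14 days after Oct 16, 2024 (end of the 15-day review period, which began when the fee estimate is provided on Oct 1, 2024) is Oct 30, 2024; completed Oct 26, 2024, before the deadline.
Step 3: the earliest permitted date is 36 days after Nov 29, 2024 (end of the 34-day comment period, which began when the non-exempt records are produced on Oct 26, 2024), i.e. Jan 4, 2025; done Dec 28, 2024 — 7 days too early.
That is the first point of non-compliance.

Step 3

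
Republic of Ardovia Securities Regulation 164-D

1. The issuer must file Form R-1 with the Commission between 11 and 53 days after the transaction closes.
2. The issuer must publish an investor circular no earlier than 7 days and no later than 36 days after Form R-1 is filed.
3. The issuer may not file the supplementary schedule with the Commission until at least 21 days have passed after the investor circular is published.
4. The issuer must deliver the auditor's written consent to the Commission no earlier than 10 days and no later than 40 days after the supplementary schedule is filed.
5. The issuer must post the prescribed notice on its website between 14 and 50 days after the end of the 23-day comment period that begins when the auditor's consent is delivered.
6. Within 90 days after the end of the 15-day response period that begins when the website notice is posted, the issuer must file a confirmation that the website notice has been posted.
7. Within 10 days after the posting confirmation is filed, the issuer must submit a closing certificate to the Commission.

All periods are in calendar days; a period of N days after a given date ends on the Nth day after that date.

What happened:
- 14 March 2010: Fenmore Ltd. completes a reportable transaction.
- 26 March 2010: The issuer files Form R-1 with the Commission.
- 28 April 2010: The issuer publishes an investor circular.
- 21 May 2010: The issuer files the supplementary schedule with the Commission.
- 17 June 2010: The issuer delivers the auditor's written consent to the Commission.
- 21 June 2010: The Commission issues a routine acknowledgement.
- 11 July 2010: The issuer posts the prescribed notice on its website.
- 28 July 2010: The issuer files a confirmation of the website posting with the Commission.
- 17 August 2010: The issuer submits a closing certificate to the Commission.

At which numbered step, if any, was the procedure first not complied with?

Step 5

(1) the permitted window runs from 14 March 2010 + 11 = 25 March 2010 to 14 March 2010 + 53 = 6 May 2010; done 26 March 2010, which is between those dates.
(2) the permitted window runs from 26 March 2010 + 7 = 2 April 2010 to 26 March 2010 + 36 = 1 May 2010; done 28 April 2010, which is between those dates.
(3) permitted from 28 April 2010 + 21 days = 19 May 2010 onward; done 21 May 2010 — permitted.
(4) the permitted window runs from 21 May 2010 + 10 = 31 May 2010 to 21 May 2010 + 40 = 30 June 2010; done 17 June 2010, which is between those dates.
(5) the permitted window runs from 10 July 2010 + 14 = 24 July 2010 to 10 July 2010 + 50 = 29 August 2010; 11 July 2010 is 13 days too early.
That is the first point of non-compliance.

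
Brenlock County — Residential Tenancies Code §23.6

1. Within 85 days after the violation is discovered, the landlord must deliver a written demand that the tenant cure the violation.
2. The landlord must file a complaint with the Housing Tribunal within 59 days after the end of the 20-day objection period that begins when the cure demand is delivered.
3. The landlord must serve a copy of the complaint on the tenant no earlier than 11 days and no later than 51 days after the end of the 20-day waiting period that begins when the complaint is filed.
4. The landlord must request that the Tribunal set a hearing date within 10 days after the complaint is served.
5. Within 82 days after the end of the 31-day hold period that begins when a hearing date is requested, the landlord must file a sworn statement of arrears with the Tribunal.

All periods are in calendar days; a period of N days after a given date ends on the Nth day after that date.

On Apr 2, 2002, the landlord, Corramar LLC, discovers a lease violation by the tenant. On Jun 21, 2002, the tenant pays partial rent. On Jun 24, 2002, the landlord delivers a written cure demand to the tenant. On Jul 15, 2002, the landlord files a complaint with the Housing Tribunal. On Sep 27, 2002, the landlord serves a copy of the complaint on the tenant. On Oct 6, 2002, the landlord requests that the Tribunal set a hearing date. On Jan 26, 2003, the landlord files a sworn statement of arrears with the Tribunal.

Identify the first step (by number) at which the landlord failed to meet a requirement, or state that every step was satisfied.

(1) due by Apr 2, 2002 + 85 days = Jun 26, 2002; completed Jun 24, 2002, before the deadline.
(2) due by Jul 14, 2002 + 59 days = Sep 11, 2002; completed Jul 15, 2002, before the deadline.
(3) the permitted window runs from Aug 4, 2002 + 11 = Aug 15, 2002 to Aug 4, 2002 + 51 = Sep 24, 2002; done Sep 27, 2002 — 3 days after the window closed.

Step 3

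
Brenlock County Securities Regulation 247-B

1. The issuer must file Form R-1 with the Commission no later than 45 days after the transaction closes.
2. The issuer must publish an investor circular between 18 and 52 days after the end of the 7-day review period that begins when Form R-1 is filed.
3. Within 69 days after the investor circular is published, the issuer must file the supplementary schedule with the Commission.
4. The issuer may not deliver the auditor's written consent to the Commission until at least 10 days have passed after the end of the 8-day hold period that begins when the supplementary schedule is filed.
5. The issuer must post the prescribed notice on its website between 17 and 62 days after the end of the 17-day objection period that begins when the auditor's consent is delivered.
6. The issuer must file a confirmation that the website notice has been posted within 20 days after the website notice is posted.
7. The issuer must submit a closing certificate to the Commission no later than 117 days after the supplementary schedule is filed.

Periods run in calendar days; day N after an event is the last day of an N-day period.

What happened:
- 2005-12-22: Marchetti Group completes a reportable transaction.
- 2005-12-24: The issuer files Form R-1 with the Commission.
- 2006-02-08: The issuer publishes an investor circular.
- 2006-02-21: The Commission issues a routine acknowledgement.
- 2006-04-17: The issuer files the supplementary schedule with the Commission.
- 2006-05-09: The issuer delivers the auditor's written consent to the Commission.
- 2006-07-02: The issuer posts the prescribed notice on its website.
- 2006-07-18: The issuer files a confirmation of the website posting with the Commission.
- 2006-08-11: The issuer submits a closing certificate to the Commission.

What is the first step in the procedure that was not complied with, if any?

None — every step was satisfied

Step 1: 45 days after 2005-12-22 (when the transaction closes) is 2006-02-05; completed 2005-12-24, before the deadline.
Step 2: the window is 18–52 days after 2005-12-31 (end of the 7-day review period, which began when Form R-1 is filed on 2005-12-24), so 2006-01-18 through 2006-02-21; 2006-02-08 falls inside that range.
Step 3: 69 days after 2006-02-08 (when the investor circular is published) is 2006-04-18; 2006-04-17 is within that limit.
Step 4: the earliest permitted date is 10 days after 2006-04-25 (end of the 8-day hold period, which began when the supplementary schedule is filed on 2006-04-17), i.e. 2006-05-05; done 2006-05-09, after the minimum wait.
Step 5: the window is 17–62 days after 2006-05-26 (end of the 17-day objection period, which began when the auditor's consent is delivered on 2006-05-09), so 2006-06-12 through 2006-07-27; 2006-07-02 falls inside that range.
Step 6: 20 days after 2006-07-02 (when the website notice is posted) is 2006-07-22; 2006-07-18 is within that limit.
Step 7: 117 days after 2006-04-17 (when the supplementary schedule is filed) is 2006-08-12; done 2006-08-11 — timely.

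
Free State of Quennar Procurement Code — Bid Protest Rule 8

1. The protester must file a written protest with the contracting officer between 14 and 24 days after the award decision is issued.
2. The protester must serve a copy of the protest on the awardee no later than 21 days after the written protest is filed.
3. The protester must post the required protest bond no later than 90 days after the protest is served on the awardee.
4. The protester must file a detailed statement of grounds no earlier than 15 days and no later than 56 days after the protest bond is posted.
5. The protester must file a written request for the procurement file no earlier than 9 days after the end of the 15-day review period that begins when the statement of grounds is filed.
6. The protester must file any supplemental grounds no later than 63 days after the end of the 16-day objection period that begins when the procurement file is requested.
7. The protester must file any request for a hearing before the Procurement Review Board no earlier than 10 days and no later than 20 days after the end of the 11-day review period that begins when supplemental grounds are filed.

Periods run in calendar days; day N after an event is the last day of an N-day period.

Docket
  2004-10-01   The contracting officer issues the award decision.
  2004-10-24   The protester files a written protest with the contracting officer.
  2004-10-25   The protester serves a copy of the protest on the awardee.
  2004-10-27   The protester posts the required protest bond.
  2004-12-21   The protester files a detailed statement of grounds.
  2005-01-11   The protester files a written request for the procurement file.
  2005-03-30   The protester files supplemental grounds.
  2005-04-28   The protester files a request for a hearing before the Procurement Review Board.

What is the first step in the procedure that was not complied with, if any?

Step 1: the window is 14–24 days after 2004-10-01 (when the award decision is issued), so 2004-10-15 through 2004-10-25; done 2004-10-24 — within the window.
Step 2: 21 days after 2004-10-24 (when the written protest is filed) is 2004-11-14; done 2004-10-25 — timely.
Step 3: 90 days after 2004-10-25 (when the protest is served on the awardee) is 2005-01-23; done 2004-10-27 — timely.
Step 4: the window is 15–56 days after 2004-10-27 (when the protest bond is posted), so 2004-11-11 through 2004-12-22; done 2004-12-21 — within the window.
Step 5: the earliest permitted date is 9 days after 2005-01-05 (end of the 15-day review period, which began when the statement of grounds is filed on 2004-12-21), i.e. 2005-01-14; done 2005-01-11 — 3 days too early.
That is the first point of non-compliance.

Step 5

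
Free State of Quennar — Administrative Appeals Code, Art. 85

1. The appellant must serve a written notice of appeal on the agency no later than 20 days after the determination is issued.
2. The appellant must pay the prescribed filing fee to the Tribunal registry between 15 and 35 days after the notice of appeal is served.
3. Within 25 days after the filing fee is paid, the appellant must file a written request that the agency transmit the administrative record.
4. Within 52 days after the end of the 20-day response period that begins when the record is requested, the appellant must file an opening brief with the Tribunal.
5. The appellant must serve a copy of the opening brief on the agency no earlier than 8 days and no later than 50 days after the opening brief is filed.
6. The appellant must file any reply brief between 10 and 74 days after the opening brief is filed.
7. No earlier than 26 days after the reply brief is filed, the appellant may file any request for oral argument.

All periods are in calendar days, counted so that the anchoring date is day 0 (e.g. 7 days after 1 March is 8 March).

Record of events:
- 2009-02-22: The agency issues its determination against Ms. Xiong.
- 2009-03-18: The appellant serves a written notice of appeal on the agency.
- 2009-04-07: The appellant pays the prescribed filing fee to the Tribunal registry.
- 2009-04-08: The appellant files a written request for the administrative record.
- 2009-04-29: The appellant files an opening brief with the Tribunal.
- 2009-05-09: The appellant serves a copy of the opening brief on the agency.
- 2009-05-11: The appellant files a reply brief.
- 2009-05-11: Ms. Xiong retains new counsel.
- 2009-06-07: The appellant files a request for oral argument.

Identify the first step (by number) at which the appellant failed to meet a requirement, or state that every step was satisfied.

Step 1

Step 1: 20 days after 2009-02-22 (when the determination is issued) is 2009-03-14; not done until 2009-03-18, 4 days after the deadline.
Later steps need not be reached.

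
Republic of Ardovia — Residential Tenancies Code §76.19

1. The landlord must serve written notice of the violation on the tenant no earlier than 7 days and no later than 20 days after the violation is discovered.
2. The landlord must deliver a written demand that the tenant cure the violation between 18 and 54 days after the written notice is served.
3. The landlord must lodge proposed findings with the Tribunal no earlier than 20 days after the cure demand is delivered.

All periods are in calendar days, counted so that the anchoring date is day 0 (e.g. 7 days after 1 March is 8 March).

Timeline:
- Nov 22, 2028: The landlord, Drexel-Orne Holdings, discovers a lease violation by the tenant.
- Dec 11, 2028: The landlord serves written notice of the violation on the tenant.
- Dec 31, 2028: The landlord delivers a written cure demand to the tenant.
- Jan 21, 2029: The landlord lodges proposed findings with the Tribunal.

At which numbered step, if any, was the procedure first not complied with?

Step 1: the window is 7–20 days after Nov 22, 2028 (when the violation is discovered), so Nov 29, 2028 through Dec 12, 2028; done Dec 11, 2028 — within the window.
Step 2: the window is 18–54 days after Dec 11, 2028 (when the written notice is served), so Dec 29, 2028 through Feb 3, 2029; Dec 31, 2028 falls inside that range.
Step 3: the earliest permitted date is 20 days after Dec 31, 2028 (when the cure demand is delivered), i.e. Jan 20, 2029; Jan 21, 2029 is on or after that date.

None — every step was satisfied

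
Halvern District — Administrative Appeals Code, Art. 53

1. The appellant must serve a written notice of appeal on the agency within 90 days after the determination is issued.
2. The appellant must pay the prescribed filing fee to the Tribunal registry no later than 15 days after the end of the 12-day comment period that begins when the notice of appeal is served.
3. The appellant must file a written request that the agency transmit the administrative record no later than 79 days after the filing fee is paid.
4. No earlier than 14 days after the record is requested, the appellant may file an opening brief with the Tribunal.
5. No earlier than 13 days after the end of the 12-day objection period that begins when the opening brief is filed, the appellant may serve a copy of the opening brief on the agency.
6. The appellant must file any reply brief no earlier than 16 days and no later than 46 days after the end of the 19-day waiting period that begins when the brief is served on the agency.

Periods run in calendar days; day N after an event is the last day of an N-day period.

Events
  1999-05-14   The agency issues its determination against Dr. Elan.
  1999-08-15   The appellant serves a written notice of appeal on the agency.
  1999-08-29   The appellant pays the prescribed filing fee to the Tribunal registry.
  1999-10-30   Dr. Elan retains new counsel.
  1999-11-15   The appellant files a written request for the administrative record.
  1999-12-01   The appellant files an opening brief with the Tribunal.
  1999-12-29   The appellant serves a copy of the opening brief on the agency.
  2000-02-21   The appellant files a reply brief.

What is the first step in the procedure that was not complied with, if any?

Step 1

(1) due by 1999-05-14 + 90 days = 1999-08-12; 1999-08-15 misses that deadline by 3 days.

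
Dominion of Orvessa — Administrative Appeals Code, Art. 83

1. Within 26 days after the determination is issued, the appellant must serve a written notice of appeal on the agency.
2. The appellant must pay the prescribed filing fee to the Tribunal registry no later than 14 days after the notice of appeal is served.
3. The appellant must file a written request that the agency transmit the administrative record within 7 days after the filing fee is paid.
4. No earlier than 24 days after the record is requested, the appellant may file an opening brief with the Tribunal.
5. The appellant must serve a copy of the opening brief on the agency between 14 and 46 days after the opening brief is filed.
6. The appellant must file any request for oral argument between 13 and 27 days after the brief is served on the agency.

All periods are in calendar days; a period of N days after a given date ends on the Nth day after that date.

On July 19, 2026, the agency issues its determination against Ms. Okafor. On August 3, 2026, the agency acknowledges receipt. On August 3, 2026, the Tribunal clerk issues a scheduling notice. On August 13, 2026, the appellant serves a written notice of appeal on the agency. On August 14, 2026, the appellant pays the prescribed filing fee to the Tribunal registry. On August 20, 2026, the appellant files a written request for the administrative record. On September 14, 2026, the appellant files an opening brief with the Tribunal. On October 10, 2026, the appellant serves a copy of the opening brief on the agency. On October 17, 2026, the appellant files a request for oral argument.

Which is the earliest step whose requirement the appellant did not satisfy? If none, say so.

Step 1 — counting 26 days from July 19, 2026 (when the determination is issued) gives a deadline of August 14, 2026; done August 13, 2026 — timely.
Step 2 — counting 14 days from August 13, 2026 (when the notice of appeal is served) gives a deadline of August 27, 2026; August 14, 2026 is within that limit.
Step 3 — counting 7 days from August 14, 2026 (when the filing fee is paid) gives a deadline of August 21, 2026; August 20, 2026 is within that limit.
Step 4 — must wait 24 days from August 20, 2026 (when the record is requested), so not before September 13, 2026; done September 14, 2026, after the minimum wait.
Step 5 — 14 and 46 days from September 14, 2026 (when the opening brief is filed) are September 28, 2026 and October 30, 2026 respectively; October 10, 2026 falls inside that range.
Step 6 — 13 and 27 days from October 10, 2026 (when the brief is served on the agency) are October 23, 2026 and November 6, 2026 respectively; done October 17, 2026 — 6 days before the window opened.
The analysis stops there.

Step 6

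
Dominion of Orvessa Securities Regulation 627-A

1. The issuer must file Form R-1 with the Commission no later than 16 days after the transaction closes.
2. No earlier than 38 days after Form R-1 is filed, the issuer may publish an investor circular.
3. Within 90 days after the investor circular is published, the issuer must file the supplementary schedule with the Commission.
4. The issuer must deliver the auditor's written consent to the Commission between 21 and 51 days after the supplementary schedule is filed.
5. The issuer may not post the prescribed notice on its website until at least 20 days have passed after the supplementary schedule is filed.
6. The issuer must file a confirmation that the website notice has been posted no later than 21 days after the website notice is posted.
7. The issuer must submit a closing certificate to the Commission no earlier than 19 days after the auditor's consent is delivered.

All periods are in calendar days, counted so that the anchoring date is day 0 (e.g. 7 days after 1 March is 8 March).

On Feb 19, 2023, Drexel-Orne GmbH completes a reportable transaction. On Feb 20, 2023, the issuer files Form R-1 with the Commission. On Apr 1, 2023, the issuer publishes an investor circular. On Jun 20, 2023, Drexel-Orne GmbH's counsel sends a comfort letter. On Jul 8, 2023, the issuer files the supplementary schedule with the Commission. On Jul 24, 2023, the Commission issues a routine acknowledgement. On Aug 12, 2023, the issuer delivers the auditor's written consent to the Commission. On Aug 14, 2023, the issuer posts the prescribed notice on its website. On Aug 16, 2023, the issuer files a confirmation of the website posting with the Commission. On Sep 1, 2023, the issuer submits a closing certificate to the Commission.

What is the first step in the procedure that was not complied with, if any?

(1) due by Feb 19, 2023 + 16 days = Mar 7, 2023; Feb 20, 2023 is within that limit.
(2) permitted from Feb 20, 2023 + 38 days = Mar 30, 2023 onward; done Apr 1, 2023 — permitted.
(3) due by Apr 1, 2023 + 90 days = Jun 30, 2023; done Jul 8, 2023 — 8 days late.

Step 3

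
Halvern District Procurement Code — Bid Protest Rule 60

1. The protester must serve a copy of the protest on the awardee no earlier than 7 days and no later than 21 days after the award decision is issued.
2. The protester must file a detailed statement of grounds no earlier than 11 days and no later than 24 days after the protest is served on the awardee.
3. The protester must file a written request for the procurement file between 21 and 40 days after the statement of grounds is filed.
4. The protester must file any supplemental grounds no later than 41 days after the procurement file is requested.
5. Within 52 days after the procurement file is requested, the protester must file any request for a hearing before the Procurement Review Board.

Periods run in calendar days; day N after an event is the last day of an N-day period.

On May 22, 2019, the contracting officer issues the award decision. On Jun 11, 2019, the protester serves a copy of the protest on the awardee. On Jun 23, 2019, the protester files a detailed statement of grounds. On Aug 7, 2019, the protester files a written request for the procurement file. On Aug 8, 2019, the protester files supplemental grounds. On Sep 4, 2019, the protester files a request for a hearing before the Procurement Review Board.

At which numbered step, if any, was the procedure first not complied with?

Step 1: the window is 7–21 days after May 22, 2019 (when the award decision is issued), so May 29, 2019 through Jun 12, 2019; done Jun 11, 2019, which is between those dates.
Step 2: the window is 11–24 days after Jun 11, 2019 (when the protest is served on the awardee), so Jun 22, 2019 through Jul 5, 2019; done Jun 23, 2019 — within the window.
Step 3: the window is 21–40 days after Jun 23, 2019 (when the statement of grounds is filed), so Jul 14, 2019 through Aug 2, 2019; done Aug 7, 2019 — 5 days after the window closed.

Step 3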